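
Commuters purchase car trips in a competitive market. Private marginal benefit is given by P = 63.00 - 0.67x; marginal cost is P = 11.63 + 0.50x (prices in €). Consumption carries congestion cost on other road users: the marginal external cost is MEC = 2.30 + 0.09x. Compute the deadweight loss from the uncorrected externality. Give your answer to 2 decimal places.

Market equilibrium (private): 11.63 + 0.50x = 63.00 - 0.67x → x_m = 43.9060.
Social marginal benefit = demand − MEC = 60.70 - 0.76x.
Set SMB = MC: 60.70 - 0.76x = 11.63 + 0.50x → x* = 38.9444.
Between x* and x_m the wedge MC − SMB runs linearly from 0 to MEC(x_m), so the loss is a triangle.
DWL = ½ × 4.9616 × 6.2515 = 15.5087.

DWL = €15.51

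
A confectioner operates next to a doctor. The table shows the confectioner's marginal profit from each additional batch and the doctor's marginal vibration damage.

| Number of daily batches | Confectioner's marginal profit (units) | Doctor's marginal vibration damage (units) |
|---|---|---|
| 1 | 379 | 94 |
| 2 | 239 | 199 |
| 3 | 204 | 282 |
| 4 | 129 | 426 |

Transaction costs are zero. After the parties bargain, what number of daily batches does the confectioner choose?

2

Bargaining reaches the level where marginal profit last exceeds marginal vibration damage.
That holds through level 2 (239 ≥ 199) but not at 3 (204 < 282).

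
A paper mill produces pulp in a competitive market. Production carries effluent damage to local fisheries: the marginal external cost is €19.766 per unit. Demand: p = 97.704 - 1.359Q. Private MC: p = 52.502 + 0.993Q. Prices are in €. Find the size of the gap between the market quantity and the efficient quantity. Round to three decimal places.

Market equilibrium (private): 52.502 + 0.993Q = 97.704 - 1.359Q → Q_m = 19.2185.
Social marginal cost = private MC + MEC = 72.268 + 0.993Q.
Set SMC = demand: 72.268 + 0.993Q = 97.704 - 1.359Q → Q* = 10.8146.
Gap = |19.2185 − 10.8146| = 8.4039.

8.404 units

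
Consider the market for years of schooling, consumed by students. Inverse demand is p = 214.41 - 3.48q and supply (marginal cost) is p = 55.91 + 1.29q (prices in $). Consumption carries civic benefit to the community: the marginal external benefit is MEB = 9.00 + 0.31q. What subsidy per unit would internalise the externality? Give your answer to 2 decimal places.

subsidy = $20.64 per unit

Social marginal benefit = demand + MEB = 223.41 - 3.17q.
Set SMB = MC: 223.41 - 3.17q = 55.91 + 1.29q → q* = 37.5561.
The Pigouvian subsidy equals MEB at q*: 9.00 + 0.31×37.5561 = 20.6424.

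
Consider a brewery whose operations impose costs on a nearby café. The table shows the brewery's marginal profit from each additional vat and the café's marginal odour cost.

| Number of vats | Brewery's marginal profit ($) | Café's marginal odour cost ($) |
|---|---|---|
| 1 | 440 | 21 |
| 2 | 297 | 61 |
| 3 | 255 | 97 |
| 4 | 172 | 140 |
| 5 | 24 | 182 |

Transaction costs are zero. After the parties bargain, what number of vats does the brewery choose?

4

Bargaining reaches the level where marginal profit last exceeds marginal odour cost.
That holds through level 4 (172 ≥ 140) but not at 5 (24 < 182).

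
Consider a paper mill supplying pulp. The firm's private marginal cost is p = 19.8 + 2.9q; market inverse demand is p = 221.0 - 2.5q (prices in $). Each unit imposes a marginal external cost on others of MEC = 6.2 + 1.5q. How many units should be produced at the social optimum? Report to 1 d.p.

Social marginal cost = private MC + MEC = 26.0 + 4.4q.
Set SMC = demand: 26.0 + 4.4q = 221.0 - 2.5q → q* = 28.2609.

q* = 28.3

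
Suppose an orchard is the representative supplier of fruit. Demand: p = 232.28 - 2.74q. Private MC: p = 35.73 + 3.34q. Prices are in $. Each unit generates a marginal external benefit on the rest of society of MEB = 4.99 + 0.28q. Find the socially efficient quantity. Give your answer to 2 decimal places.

q* = 34.75

Social marginal cost = private MC − MEB = 30.74 + 3.06q.
Set SMC = demand: 30.74 + 3.06q = 232.28 - 2.74q → q* = 34.7483.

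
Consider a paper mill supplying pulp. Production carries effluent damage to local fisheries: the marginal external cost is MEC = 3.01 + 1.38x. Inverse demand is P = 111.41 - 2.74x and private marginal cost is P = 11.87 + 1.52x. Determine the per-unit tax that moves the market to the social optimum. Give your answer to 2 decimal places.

Social marginal cost = private MC + MEC = 14.88 + 2.90x.
Set SMC = demand: 14.88 + 2.90x = 111.41 - 2.74x → x* = 17.1152.
The Pigouvian tax equals MEC at x*: 3.01 + 1.38×17.1152 = 26.6290.

tax = 26.63 per unit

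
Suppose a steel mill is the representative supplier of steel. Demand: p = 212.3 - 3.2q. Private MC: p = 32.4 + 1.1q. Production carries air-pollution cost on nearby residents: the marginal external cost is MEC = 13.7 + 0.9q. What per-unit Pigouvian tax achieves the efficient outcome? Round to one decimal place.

Social marginal cost = private MC + MEC = 46.1 + 2.0q.
Set SMC = demand: 46.1 + 2.0q = 212.3 - 3.2q → q* = 31.9615.
The Pigouvian tax equals MEC at q*: 13.7 + 0.9×31.9615 = 42.4654.

tax = 42.5 per unit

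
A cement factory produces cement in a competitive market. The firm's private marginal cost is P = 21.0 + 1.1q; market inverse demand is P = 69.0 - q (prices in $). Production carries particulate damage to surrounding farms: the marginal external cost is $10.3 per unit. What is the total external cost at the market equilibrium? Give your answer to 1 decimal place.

$235.4

Market equilibrium (private): 21.0 + 1.1q = 69.0 - q → q_m = 22.8571.
Total external cost = MEC × q_m = 10.3 × 22.8571 = 235.4281.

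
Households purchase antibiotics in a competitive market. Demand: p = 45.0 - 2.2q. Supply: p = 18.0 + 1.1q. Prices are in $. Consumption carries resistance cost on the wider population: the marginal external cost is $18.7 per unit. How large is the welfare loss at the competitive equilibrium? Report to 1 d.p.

DWL = $53.0

Market equilibrium (private): 18.0 + 1.1q = 45.0 - 2.2q → q_m = 8.1818.
Social marginal benefit = demand − MEC = 26.3 - 2.2q.
Set SMB = MC: 26.3 - 2.2q = 18.0 + 1.1q → q* = 2.5152.
The welfare-loss triangle has base |q_m − q*| and height MEC(q_m) (the vertical gap between SMB and MC is zero at q* and MEC at q_m).
DWL = ½ × 5.6666 × 18.7000 = 52.9827.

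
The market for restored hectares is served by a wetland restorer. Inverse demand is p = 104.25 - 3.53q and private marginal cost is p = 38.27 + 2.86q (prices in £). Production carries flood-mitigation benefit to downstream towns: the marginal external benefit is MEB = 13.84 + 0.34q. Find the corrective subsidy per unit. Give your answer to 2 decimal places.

subsidy = £18.33 per unit

Social marginal cost = private MC − MEB = 24.43 + 2.52q.
Set SMC = demand: 24.43 + 2.52q = 104.25 - 3.53q → q* = 13.1934.
The Pigouvian subsidy equals MEB at q*: 13.84 + 0.34×13.1934 = 18.3258.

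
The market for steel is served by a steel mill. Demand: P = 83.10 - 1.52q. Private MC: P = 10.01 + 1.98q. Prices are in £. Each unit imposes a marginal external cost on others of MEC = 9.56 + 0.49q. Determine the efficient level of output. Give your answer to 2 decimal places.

q* = 15.92

Social marginal cost = private MC + MEC = 19.57 + 2.47q.
Set SMC = demand: 19.57 + 2.47q = 83.10 - 1.52q → q* = 15.9223.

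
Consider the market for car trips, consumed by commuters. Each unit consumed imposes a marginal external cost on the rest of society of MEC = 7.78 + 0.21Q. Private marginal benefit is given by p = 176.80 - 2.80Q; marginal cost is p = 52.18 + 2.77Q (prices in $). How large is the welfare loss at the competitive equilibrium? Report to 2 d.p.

DWL = $13.47

Market equilibrium (private): 52.18 + 2.77Q = 176.80 - 2.80Q → Q_m = 22.3734.
Social marginal benefit = demand − MEC = 169.02 - 3.01Q.
Set SMB = MC: 169.02 - 3.01Q = 52.18 + 2.77Q → Q* = 20.2145.
The loss is the area between SMB and MC from Q* to Q_m; with linear curves that's a triangle of height MEC(Q_m).
DWL = ½ × 2.1589 × 12.4784 = 13.4698.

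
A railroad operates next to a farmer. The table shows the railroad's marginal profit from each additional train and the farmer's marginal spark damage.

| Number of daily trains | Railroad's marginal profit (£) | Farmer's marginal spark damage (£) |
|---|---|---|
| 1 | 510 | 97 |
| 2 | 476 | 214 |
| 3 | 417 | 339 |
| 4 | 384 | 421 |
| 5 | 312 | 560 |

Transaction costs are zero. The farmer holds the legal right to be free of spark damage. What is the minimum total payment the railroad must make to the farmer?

£650

Efficient level: marginal profit ≥ marginal spark damage through level 3, so k* = 3.
With the farmer holding the right, the railroad must at least compensate total damage at k*: 97 + 214 + 339 = 650.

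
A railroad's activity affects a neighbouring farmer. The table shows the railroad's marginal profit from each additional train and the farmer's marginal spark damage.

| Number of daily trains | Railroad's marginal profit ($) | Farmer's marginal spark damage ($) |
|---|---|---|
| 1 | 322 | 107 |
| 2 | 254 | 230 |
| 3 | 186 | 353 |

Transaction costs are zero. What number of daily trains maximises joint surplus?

Bargaining reaches the level where marginal profit last exceeds marginal spark damage.
That holds through level 2 (254 ≥ 230) but not at 3 (186 < 353).

2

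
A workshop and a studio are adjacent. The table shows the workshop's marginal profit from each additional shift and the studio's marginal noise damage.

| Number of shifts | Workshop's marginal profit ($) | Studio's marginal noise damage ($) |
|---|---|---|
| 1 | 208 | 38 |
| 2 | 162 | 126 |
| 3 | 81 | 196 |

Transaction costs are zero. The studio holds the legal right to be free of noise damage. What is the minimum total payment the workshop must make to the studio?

Efficient level: marginal profit ≥ marginal noise damage through level 2, so k* = 2.
With the studio holding the right, the workshop must at least compensate total damage at k*: 38 + 126 = 164.

$164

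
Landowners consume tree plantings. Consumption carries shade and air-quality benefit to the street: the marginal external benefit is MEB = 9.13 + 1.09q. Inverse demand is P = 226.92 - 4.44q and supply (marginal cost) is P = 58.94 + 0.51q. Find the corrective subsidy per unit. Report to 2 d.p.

subsidy = 59.14 per unit

Social marginal benefit = demand + MEB = 236.05 - 3.35q.
Set SMB = MC: 236.05 - 3.35q = 58.94 + 0.51q → q* = 45.8834.
The Pigouvian subsidy equals MEB at q*: 9.13 + 1.09×45.8834 = 59.1429.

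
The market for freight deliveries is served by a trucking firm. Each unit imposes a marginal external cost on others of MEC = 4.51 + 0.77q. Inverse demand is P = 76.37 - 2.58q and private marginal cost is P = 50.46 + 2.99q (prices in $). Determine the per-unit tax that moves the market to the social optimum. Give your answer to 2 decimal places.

tax = $7.11 per unit

Social marginal cost = private MC + MEC = 54.97 + 3.76q.
Set SMC = demand: 54.97 + 3.76q = 76.37 - 2.58q → q* = 3.3754.
The Pigouvian tax equals MEC at q*: 4.51 + 0.77×3.3754 = 7.1091.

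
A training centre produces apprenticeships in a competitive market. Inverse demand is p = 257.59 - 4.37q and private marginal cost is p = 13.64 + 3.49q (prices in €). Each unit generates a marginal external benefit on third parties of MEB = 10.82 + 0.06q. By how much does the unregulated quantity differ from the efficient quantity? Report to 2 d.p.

1.63 units

Market equilibrium (private): 13.64 + 3.49q = 257.59 - 4.37q → q_m = 31.0369.
Social marginal cost = private MC − MEB = 2.82 + 3.43q.
Set SMC = demand: 2.82 + 3.43q = 257.59 - 4.37q → q* = 32.6628.
Gap = |31.0369 − 32.6628| = 1.6259.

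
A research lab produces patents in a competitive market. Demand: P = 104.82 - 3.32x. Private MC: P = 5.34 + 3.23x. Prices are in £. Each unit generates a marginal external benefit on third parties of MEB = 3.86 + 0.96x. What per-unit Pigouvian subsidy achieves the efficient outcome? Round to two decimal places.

subsidy = £21.61 per unit

Social marginal cost = private MC − MEB = 1.48 + 2.27x.
Set SMC = demand: 1.48 + 2.27x = 104.82 - 3.32x → x* = 18.4866.
The Pigouvian subsidy equals MEB at x*: 3.86 + 0.96×18.4866 = 21.6071.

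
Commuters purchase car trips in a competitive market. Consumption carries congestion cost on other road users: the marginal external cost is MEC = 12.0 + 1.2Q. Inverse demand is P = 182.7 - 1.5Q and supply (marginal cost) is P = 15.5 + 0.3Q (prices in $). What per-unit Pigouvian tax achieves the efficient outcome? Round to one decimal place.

tax = $74.1 per unit

Social marginal benefit = demand − MEC = 170.7 - 2.7Q.
Set SMB = MC: 170.7 - 2.7Q = 15.5 + 0.3Q → Q* = 51.7333.
The Pigouvian tax equals MEC at Q*: 12.0 + 1.2×51.7333 = 74.0800.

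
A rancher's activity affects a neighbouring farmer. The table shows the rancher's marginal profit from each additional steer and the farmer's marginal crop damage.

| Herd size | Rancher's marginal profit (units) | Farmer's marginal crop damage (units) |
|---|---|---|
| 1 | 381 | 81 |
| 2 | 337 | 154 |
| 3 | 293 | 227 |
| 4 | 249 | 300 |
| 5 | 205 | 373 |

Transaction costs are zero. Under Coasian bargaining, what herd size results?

3

Bargaining reaches the level where marginal profit last exceeds marginal crop damage.
That holds through level 3 (293 ≥ 227) but not at 4 (249 < 300).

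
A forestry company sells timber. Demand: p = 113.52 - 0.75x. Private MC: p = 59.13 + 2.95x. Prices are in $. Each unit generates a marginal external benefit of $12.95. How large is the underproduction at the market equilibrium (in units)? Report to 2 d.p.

3.50 units

Market equilibrium (private): 59.13 + 2.95x = 113.52 - 0.75x → x_m = 14.7000.
Social marginal cost = private MC − MEB = 46.18 + 2.95x.
Set SMC = demand: 46.18 + 2.95x = 113.52 - 0.75x → x* = 18.2000.
Gap = |14.7000 − 18.2000| = 3.5000.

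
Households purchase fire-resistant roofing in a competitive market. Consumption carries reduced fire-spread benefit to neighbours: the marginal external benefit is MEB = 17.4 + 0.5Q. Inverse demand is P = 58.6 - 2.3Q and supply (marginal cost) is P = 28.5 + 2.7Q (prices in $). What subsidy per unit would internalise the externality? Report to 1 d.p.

subsidy = $22.7 per unit

Social marginal benefit = demand + MEB = 76.0 - 1.8Q.
Set SMB = MC: 76.0 - 1.8Q = 28.5 + 2.7Q → Q* = 10.5556.
The Pigouvian subsidy equals MEB at Q*: 17.4 + 0.5×10.5556 = 22.6778.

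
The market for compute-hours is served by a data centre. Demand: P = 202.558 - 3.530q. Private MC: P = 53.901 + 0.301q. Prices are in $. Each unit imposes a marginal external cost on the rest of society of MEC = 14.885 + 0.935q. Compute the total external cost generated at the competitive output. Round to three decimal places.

$1281.521

Market equilibrium (private): 53.901 + 0.301q = 202.558 - 3.530q → q_m = 38.8037.
Total external cost = ∫₀^{q_m} (14.885 + 0.935q) dq = 14.885×38.8037 + ½×0.935×38.8037² = 1281.5205.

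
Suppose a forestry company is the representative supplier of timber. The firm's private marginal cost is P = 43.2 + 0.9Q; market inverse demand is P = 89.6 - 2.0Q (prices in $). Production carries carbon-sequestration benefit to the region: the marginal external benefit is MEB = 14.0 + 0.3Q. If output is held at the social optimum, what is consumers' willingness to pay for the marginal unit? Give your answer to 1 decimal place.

P = $43.1

Social marginal cost = private MC − MEB = 29.2 + 0.6Q.
Set SMC = demand: 29.2 + 0.6Q = 89.6 - 2.0Q → Q* = 23.2308.
Consumer price on the demand curve at Q*: 89.6 − 2.0×23.2308 = 43.1384.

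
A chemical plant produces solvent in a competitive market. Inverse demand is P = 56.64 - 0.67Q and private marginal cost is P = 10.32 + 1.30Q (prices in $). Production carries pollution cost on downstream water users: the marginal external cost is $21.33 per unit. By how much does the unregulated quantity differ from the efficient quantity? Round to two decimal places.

Market equilibrium (private): 10.32 + 1.30Q = 56.64 - 0.67Q → Q_m = 23.5127.
Social marginal cost = private MC + MEC = 31.65 + 1.30Q.
Set SMC = demand: 31.65 + 1.30Q = 56.64 - 0.67Q → Q* = 12.6853.
Gap = |23.5127 − 12.6853| = 10.8274.

10.83 units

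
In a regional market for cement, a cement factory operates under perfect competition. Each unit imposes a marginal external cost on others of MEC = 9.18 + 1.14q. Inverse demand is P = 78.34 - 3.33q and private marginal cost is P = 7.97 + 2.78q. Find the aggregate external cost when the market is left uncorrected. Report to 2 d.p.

Market equilibrium (private): 7.97 + 2.78q = 78.34 - 3.33q → q_m = 11.5172.
Total external cost = ∫₀^{q_m} (9.18 + 1.14q) dq = 9.18×11.5172 + ½×1.14×11.5172² = 181.3361.

181.34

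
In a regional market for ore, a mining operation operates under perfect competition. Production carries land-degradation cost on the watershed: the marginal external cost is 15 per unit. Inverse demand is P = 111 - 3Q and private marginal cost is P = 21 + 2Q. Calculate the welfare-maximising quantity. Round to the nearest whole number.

Social marginal cost = private MC + MEC = 36 + 2Q.
Set SMC = demand: 36 + 2Q = 111 - 3Q → Q* = 15.0000.

Q* = 15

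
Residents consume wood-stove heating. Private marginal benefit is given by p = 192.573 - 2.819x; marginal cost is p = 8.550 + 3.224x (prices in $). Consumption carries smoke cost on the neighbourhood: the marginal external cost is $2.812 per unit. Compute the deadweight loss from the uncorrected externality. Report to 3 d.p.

DWL = $0.654

Market equilibrium (private): 8.550 + 3.224x = 192.573 - 2.819x → x_m = 30.4523.
Social marginal benefit = demand − MEC = 189.761 - 2.819x.
Set SMB = MC: 189.761 - 2.819x = 8.550 + 3.224x → x* = 29.9869.
The welfare-loss triangle has base |x_m − x*| and height MEC(x_m) (the vertical gap between SMB and MC is zero at x* and MEC at x_m).
DWL = ½ × 0.4654 × 2.8120 = 0.6544.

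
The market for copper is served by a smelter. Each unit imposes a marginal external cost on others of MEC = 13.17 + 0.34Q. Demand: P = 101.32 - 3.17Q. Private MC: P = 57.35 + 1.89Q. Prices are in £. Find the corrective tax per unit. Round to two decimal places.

Social marginal cost = private MC + MEC = 70.52 + 2.23Q.
Set SMC = demand: 70.52 + 2.23Q = 101.32 - 3.17Q → Q* = 5.7037.
The Pigouvian tax equals MEC at Q*: 13.17 + 0.34×5.7037 = 15.1093.

tax = £15.11 per unit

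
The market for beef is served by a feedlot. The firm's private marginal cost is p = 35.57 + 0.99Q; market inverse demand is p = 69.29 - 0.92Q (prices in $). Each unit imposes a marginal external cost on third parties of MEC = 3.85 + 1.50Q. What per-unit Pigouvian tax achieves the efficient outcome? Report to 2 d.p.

Social marginal cost = private MC + MEC = 39.42 + 2.49Q.
Set SMC = demand: 39.42 + 2.49Q = 69.29 - 0.92Q → Q* = 8.7595.
The Pigouvian tax equals MEC at Q*: 3.85 + 1.50×8.7595 = 16.9893.

tax = $16.99 per unit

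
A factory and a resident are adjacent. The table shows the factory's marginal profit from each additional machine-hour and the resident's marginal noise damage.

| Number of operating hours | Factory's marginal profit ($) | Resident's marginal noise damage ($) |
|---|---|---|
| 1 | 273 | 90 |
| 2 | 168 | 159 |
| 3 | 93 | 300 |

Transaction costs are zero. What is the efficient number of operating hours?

2

Bargaining reaches the level where marginal profit last exceeds marginal noise damage.
That holds through level 2 (168 ≥ 159) but not at 3 (93 < 300).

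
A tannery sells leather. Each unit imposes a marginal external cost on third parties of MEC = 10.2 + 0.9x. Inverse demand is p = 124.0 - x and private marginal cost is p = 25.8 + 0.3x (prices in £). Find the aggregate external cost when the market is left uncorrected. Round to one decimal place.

£3338.2

Market equilibrium (private): 25.8 + 0.3x = 124.0 - x → x_m = 75.5385.
Total external cost = ∫₀^{x_m} (10.2 + 0.9x) dx = 10.2×75.5385 + ½×0.9×75.5385² = 3338.2219.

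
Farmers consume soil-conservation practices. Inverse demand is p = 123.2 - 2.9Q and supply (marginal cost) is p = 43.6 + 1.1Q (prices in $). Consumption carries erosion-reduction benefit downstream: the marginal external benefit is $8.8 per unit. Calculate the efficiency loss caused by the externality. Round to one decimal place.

DWL = $9.7

Market equilibrium (private): 43.6 + 1.1Q = 123.2 - 2.9Q → Q_m = 19.9000.
Social marginal benefit = demand + MEB = 132.0 - 2.9Q.
Set SMB = MC: 132.0 - 2.9Q = 43.6 + 1.1Q → Q* = 22.1000.
The welfare-loss triangle has base |Q_m − Q*| and height MEB(Q_m) (the vertical gap between SMB and MC is zero at Q* and MEB at Q_m).
DWL = ½ × 2.2000 × 8.8000 = 9.6800.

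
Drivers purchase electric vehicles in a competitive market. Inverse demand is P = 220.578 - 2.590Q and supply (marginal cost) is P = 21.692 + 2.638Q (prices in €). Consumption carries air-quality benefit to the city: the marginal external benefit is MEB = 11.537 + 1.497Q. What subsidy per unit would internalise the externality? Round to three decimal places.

Social marginal benefit = demand + MEB = 232.115 - 1.093Q.
Set SMB = MC: 232.115 - 1.093Q = 21.692 + 2.638Q → Q* = 56.3986.
The Pigouvian subsidy equals MEB at Q*: 11.537 + 1.497×56.3986 = 95.9657.

subsidy = €95.966 per unit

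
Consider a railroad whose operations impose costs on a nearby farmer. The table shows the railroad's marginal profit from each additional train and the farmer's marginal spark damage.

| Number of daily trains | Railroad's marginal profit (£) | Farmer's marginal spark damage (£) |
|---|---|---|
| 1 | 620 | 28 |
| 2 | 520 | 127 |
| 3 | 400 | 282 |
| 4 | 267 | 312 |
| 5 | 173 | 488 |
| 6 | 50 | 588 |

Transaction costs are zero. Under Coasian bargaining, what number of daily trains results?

Bargaining reaches the level where marginal profit last exceeds marginal spark damage.
That holds through level 3 (400 ≥ 282) but not at 4 (267 < 312).

3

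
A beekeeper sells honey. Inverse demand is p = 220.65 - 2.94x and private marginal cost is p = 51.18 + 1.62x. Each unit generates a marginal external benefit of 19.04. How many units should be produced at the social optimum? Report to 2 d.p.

x* = 41.34

Social marginal cost = private MC − MEB = 32.14 + 1.62x.
Set SMC = demand: 32.14 + 1.62x = 220.65 - 2.94x → x* = 41.3399.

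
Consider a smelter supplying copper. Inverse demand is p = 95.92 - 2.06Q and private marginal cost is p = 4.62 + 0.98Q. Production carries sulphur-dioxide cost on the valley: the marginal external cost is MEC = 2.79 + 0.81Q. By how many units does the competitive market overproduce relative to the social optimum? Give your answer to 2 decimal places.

7.04 units

Market equilibrium (private): 4.62 + 0.98Q = 95.92 - 2.06Q → Q_m = 30.0329.
Social marginal cost = private MC + MEC = 7.41 + 1.79Q.
Set SMC = demand: 7.41 + 1.79Q = 95.92 - 2.06Q → Q* = 22.9896.
Gap = |30.0329 − 22.9896| = 7.0433.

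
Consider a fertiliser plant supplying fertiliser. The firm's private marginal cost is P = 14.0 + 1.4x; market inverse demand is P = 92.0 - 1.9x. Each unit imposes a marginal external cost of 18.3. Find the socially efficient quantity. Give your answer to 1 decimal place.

x* = 18.1

Social marginal cost = private MC + MEC = 32.3 + 1.4x.
Set SMC = demand: 32.3 + 1.4x = 92.0 - 1.9x → x* = 18.0909.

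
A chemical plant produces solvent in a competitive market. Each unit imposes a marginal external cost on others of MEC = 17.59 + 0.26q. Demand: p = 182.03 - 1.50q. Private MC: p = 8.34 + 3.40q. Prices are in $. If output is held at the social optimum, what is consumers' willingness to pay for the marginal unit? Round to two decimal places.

P = $136.65

Social marginal cost = private MC + MEC = 25.93 + 3.66q.
Set SMC = demand: 25.93 + 3.66q = 182.03 - 1.50q → q* = 30.2519.
Consumer price on the demand curve at q*: 182.03 − 1.50×30.2519 = 136.6522.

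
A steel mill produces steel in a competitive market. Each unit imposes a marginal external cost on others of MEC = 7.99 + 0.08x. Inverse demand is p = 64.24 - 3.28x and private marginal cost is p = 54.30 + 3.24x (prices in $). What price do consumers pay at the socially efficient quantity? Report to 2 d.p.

Social marginal cost = private MC + MEC = 62.29 + 3.32x.
Set SMC = demand: 62.29 + 3.32x = 64.24 - 3.28x → x* = 0.2955.
Consumer price on the demand curve at x*: 64.24 − 3.28×0.2955 = 63.2708.

P = $63.27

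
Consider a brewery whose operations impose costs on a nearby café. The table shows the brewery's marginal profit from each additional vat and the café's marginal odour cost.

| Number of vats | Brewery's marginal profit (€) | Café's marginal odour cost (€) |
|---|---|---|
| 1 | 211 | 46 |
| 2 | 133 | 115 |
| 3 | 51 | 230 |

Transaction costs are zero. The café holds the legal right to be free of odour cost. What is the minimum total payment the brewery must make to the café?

Efficient level: marginal profit ≥ marginal odour cost through level 2, so k* = 2.
With the café holding the right, the brewery must at least compensate total damage at k*: 46 + 115 = 161.

€161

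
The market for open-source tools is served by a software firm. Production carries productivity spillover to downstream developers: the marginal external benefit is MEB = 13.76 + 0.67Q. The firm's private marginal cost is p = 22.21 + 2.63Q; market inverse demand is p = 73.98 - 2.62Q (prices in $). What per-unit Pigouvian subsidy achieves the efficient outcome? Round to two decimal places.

Social marginal cost = private MC − MEB = 8.45 + 1.96Q.
Set SMC = demand: 8.45 + 1.96Q = 73.98 - 2.62Q → Q* = 14.3079.
The Pigouvian subsidy equals MEB at Q*: 13.76 + 0.67×14.3079 = 23.3463.

subsidy = $23.35 per unit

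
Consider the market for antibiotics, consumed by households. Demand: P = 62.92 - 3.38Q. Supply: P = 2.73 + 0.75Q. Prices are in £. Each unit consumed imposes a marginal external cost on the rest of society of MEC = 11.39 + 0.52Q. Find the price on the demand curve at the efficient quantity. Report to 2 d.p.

Social marginal benefit = demand − MEC = 51.53 - 3.90Q.
Set SMB = MC: 51.53 - 3.90Q = 2.73 + 0.75Q → Q* = 10.4946.
Consumer price on the demand curve at Q*: 62.92 − 3.38×10.4946 = 27.4483.

P = £27.45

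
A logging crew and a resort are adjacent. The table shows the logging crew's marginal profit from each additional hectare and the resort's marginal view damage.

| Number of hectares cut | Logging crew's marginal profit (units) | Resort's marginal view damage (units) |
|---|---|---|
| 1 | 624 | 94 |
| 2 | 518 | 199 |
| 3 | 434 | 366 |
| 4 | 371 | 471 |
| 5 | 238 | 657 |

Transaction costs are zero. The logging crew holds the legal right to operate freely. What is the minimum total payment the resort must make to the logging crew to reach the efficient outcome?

609

Left alone the logging crew would choose level 5 (marginal profit stays positive).
Efficient level: k* = 3 (marginal profit ≥ marginal view damage through 3).
The resort must at least cover the logging crew's forgone profit from cutting 5→3: 371 + 238 = 609.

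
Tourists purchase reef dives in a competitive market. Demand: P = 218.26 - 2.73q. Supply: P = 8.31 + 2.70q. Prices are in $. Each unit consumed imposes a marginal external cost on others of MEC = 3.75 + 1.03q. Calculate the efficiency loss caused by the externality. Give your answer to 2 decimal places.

Market equilibrium (private): 8.31 + 2.70q = 218.26 - 2.73q → q_m = 38.6648.
Social marginal benefit = demand − MEC = 214.51 - 3.76q.
Set SMB = MC: 214.51 - 3.76q = 8.31 + 2.70q → q* = 31.9195.
The loss is the area between SMB and MC from q* to q_m; with linear curves that's a triangle of height MEC(q_m).
DWL = ½ × 6.7453 × 43.5748 = 146.9625.

DWL = $146.96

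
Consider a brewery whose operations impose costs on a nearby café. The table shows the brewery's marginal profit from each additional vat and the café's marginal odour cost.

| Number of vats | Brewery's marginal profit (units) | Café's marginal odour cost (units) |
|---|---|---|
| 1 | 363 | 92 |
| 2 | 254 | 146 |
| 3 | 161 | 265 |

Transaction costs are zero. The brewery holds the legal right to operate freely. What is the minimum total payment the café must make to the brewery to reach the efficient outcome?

161

Left alone the brewery would choose level 3 (marginal profit stays positive).
Efficient level: k* = 2 (marginal profit ≥ marginal odour cost through 2).
The café must at least cover the brewery's forgone profit from cutting 3→2: 161 = 161.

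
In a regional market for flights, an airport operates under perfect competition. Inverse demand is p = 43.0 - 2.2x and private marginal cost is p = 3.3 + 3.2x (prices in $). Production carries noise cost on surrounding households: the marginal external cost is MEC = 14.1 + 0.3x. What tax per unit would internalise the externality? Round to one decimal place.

tax = $15.4 per unit

Social marginal cost = private MC + MEC = 17.4 + 3.5x.
Set SMC = demand: 17.4 + 3.5x = 43.0 - 2.2x → x* = 4.4912.
The Pigouvian tax equals MEC at x*: 14.1 + 0.3×4.4912 = 15.4474.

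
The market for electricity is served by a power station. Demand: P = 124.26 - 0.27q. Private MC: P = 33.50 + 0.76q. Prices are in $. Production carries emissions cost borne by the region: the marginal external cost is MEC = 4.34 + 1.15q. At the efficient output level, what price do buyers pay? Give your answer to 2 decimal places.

P = $113.56

Social marginal cost = private MC + MEC = 37.84 + 1.91q.
Set SMC = demand: 37.84 + 1.91q = 124.26 - 0.27q → q* = 39.6422.
Consumer price on the demand curve at q*: 124.26 − 0.27×39.6422 = 113.5566.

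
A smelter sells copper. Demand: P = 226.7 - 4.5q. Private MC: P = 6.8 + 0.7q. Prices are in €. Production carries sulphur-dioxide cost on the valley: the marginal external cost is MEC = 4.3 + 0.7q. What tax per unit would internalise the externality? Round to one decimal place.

tax = €29.9 per unit

Social marginal cost = private MC + MEC = 11.1 + 1.4q.
Set SMC = demand: 11.1 + 1.4q = 226.7 - 4.5q → q* = 36.5424.
The Pigouvian tax equals MEC at q*: 4.3 + 0.7×36.5424 = 29.8797.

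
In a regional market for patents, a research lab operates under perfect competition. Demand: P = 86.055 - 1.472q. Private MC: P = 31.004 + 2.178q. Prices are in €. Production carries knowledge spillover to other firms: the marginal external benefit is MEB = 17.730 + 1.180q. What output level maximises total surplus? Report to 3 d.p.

q* = 29.466

Social marginal cost = private MC − MEB = 13.274 + 0.998q.
Set SMC = demand: 13.274 + 0.998q = 86.055 - 1.472q → q* = 29.4660.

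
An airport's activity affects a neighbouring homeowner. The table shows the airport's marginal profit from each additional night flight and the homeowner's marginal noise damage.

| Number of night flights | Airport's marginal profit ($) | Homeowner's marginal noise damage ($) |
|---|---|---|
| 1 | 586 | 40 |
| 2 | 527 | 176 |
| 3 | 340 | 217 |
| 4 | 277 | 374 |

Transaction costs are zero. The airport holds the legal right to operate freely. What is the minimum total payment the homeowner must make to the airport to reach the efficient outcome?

$277

Left alone the airport would choose level 4 (marginal profit stays positive).
Efficient level: k* = 3 (marginal profit ≥ marginal noise damage through 3).
The homeowner must at least cover the airport's forgone profit from cutting 4→3: 277 = 277.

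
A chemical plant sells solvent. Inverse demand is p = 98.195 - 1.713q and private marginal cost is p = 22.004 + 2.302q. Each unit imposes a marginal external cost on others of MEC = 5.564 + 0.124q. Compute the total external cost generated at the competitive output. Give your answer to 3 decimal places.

Market equilibrium (private): 22.004 + 2.302q = 98.195 - 1.713q → q_m = 18.9766.
Total external cost = ∫₀^{q_m} (5.564 + 0.124q) dq = 5.564×18.9766 + ½×0.124×18.9766² = 127.9127.

127.913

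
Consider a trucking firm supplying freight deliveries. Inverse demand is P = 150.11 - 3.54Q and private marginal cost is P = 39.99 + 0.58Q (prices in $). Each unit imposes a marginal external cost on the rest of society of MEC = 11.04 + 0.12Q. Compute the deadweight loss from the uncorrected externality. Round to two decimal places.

Market equilibrium (private): 39.99 + 0.58Q = 150.11 - 3.54Q → Q_m = 26.7282.
Social marginal cost = private MC + MEC = 51.03 + 0.70Q.
Set SMC = demand: 51.03 + 0.70Q = 150.11 - 3.54Q → Q* = 23.3679.
Height of the DWL triangle at Q_m is SMC(Q_m) − demand(Q_m) = MEC(Q_m) = 14.2474.
DWL = ½ × 3.3603 × 14.2474 = 23.9378.

DWL = $23.94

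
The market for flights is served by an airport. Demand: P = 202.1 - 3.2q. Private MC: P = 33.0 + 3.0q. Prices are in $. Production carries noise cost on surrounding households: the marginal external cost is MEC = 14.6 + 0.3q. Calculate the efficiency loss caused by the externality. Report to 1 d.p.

DWL = $39.9

Market equilibrium (private): 33.0 + 3.0q = 202.1 - 3.2q → q_m = 27.2742.
Social marginal cost = private MC + MEC = 47.6 + 3.3q.
Set SMC = demand: 47.6 + 3.3q = 202.1 - 3.2q → q* = 23.7692.
Between q* and q_m the wedge SMC − demand runs linearly from 0 to MEC(q_m), so the loss is a triangle.
DWL = ½ × 3.5050 × 22.7823 = 39.9260.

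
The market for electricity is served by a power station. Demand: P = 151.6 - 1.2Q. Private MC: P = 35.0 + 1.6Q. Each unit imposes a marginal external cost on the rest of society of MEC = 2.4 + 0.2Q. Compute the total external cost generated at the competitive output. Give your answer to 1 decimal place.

273.4

Market equilibrium (private): 35.0 + 1.6Q = 151.6 - 1.2Q → Q_m = 41.6429.
Total external cost = ∫₀^{Q_m} (2.4 + 0.2Q) dQ = 2.4×41.6429 + ½×0.2×41.6429² = 273.3561.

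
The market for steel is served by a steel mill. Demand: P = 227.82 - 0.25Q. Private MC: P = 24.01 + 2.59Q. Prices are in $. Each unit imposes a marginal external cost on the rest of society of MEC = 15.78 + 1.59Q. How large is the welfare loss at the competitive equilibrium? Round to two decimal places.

Market equilibrium (private): 24.01 + 2.59Q = 227.82 - 0.25Q → Q_m = 71.7641.
Social marginal cost = private MC + MEC = 39.79 + 4.18Q.
Set SMC = demand: 39.79 + 4.18Q = 227.82 - 0.25Q → Q* = 42.4447.
The loss is the area between SMC and demand from Q* to Q_m; with linear curves that's a triangle of height MEC(Q_m).
DWL = ½ × 29.3194 × 129.8849 = 1904.0737.

DWL = $1904.07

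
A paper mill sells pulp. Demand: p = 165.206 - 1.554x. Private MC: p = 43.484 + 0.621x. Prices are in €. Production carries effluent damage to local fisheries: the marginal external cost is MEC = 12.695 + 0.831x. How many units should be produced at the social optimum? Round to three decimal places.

Social marginal cost = private MC + MEC = 56.179 + 1.452x.
Set SMC = demand: 56.179 + 1.452x = 165.206 - 1.554x → x* = 36.2698.

x* = 36.270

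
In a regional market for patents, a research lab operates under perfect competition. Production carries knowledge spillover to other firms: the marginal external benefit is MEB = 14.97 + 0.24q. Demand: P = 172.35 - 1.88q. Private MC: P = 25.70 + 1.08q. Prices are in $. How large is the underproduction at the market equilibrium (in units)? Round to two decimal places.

9.88 units

Market equilibrium (private): 25.70 + 1.08q = 172.35 - 1.88q → q_m = 49.5439.
Social marginal cost = private MC − MEB = 10.73 + 0.84q.
Set SMC = demand: 10.73 + 0.84q = 172.35 - 1.88q → q* = 59.4191.
Gap = |49.5439 − 59.4191| = 9.8752.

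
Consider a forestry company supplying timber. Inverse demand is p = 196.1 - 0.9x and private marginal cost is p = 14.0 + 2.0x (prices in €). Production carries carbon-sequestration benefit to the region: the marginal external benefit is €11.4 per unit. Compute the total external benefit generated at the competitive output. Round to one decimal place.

€715.8

Market equilibrium (private): 14.0 + 2.0x = 196.1 - 0.9x → x_m = 62.7931.
Total external benefit = MEB × x_m = 11.4 × 62.7931 = 715.8413.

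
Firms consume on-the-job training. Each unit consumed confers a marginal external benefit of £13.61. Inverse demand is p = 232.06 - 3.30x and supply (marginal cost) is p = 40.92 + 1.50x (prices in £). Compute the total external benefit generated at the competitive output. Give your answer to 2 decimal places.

£541.96

Market equilibrium (private): 40.92 + 1.50x = 232.06 - 3.30x → x_m = 39.8208.
Total external benefit = MEB × x_m = 13.61 × 39.8208 = 541.9611.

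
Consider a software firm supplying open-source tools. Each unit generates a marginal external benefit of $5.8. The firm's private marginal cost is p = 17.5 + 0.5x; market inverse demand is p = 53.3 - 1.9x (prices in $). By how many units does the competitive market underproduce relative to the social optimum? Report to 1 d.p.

2.4 units

Market equilibrium (private): 17.5 + 0.5x = 53.3 - 1.9x → x_m = 14.9167.
Social marginal cost = private MC − MEB = 11.7 + 0.5x.
Set SMC = demand: 11.7 + 0.5x = 53.3 - 1.9x → x* = 17.3333.
Gap = |14.9167 − 17.3333| = 2.4166.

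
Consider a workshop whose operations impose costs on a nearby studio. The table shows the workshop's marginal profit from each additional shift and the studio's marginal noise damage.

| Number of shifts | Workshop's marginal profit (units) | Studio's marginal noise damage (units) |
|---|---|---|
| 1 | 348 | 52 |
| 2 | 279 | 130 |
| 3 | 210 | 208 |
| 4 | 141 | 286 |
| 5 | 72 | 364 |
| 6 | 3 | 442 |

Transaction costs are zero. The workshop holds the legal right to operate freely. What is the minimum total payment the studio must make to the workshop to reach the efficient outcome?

216

Left alone the workshop would choose level 6 (marginal profit stays positive).
Efficient level: k* = 3 (marginal profit ≥ marginal noise damage through 3).
The studio must at least cover the workshop's forgone profit from cutting 6→3: 141 + 72 + 3 = 216.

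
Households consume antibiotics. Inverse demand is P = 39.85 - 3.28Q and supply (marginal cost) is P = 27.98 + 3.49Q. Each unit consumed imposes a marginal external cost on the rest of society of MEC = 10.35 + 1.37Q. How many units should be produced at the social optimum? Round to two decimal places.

Social marginal benefit = demand − MEC = 29.50 - 4.65Q.
Set SMB = MC: 29.50 - 4.65Q = 27.98 + 3.49Q → Q* = 0.1867.

Q* = 0.19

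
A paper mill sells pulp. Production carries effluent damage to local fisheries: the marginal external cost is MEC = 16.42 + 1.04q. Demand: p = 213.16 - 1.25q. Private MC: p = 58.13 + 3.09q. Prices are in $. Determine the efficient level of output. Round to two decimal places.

q* = 25.76

Social marginal cost = private MC + MEC = 74.55 + 4.13q.
Set SMC = demand: 74.55 + 4.13q = 213.16 - 1.25q → q* = 25.7639.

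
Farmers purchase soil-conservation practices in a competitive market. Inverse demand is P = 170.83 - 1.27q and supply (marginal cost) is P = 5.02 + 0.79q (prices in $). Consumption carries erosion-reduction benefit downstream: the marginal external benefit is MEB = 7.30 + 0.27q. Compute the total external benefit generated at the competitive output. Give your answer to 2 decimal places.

Market equilibrium (private): 5.02 + 0.79q = 170.83 - 1.27q → q_m = 80.4903.
Total external benefit = ∫₀^{q_m} (7.30 + 0.27q) dq = 7.30×80.4903 + ½×0.27×80.4903² = 1462.2021.

$1462.20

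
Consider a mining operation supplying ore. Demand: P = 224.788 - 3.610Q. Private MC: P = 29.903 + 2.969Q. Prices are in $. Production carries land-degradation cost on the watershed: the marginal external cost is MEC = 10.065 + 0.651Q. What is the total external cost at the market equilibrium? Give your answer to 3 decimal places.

$583.768

Market equilibrium (private): 29.903 + 2.969Q = 224.788 - 3.610Q → Q_m = 29.6223.
Total external cost = ∫₀^{Q_m} (10.065 + 0.651Q) dQ = 10.065×29.6223 + ½×0.651×29.6223² = 583.7684.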